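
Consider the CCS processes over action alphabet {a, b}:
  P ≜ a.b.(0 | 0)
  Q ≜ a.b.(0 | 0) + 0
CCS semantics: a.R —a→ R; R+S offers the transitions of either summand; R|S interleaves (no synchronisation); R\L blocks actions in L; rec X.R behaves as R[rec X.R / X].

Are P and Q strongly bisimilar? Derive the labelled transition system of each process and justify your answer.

Reachable graph of P (3 states):
  p0 = a.b.(0 | 0) → =a=> p1
  p1 = b.(0 | 0) → =b=> p2
  p2 = 0 | 0 → deadlocked
Reachable graph of Q (3 states):
  q0 = a.b.(0 | 0) + 0 → =a=> q1
  q1 = b.(0 | 0) → =b=> q2
  q2 = 0 | 0 → deadlocked
Bisimilarity quotient blocks:
  B0 = {p0, q0}
  B1 = {p1, q1}
  B2 = {p2, q2}
p0 ∈ B0, q0 ∈ B0 → same block

P ~ Q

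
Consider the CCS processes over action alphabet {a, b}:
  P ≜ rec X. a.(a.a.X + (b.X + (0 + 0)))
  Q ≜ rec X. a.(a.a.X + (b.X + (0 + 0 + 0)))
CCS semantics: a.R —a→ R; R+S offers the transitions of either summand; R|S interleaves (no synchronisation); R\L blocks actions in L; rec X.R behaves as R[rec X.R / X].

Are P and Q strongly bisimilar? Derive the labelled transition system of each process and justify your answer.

P's transition system — 3 states:
  p0 = rec X. a.(a.a.X + (b.X + (0 + 0))) → =a=> p1
  p1 = a.a.(rec X. a.(a.a.X + (b.X + (0 + 0)))) + (b.(rec X. a.(a.a.X + (b.X + (0 + 0)))) + (0 + 0)) → =a=> p2, =b=> p0
  p2 = a.(rec X. a.(a.a.X + (b.X + (0 + 0)))) → =a=> p0
Q's transition system — 3 states:
  q0 = rec X. a.(a.a.X + (b.X + (0 + 0 + 0))) → =a=> q1
  q1 = a.a.(rec X. a.(a.a.X + (b.X + (0 + 0 + 0)))) + (b.(rec X. a.(a.a.X + (b.X + (0 + 0 + 0)))) + (0 + 0 + 0)) → =a=> q2, =b=> q0
  q2 = a.(rec X. a.(a.a.X + (b.X + (0 + 0 + 0)))) → =a=> q0
Partition-refinement fixed point:
  B0 = {p0, q0}
  B1 = {p1, q1}
  B2 = {p2, q2}
p0 ∈ B0, q0 ∈ B0 → same block

P ~ Q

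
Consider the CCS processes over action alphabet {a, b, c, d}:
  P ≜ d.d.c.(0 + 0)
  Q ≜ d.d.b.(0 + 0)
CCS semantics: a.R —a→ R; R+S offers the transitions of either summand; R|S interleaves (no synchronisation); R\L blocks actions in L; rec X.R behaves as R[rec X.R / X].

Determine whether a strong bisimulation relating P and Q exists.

P ≁ Q

LTS(P): 4 reachable states
  p0 = d.d.c.(0 + 0) → --d--▸ p1
  p1 = d.c.(0 + 0) → --d--▸ p2
  p2 = c.(0 + 0) → --c--▸ p3
  p3 = 0 + 0 → ·
LTS(Q): 4 reachable states
  q0 = d.d.b.(0 + 0) → --d--▸ q1
  q1 = d.b.(0 + 0) → --d--▸ q2
  q2 = b.(0 + 0) → --b--▸ q3
  q3 = 0 + 0 → ·
Coarsest stable partition (strong bisimilarity classes):
  B0 = {p0}
  B1 = {p1}
  B2 = {p2}
  B3 = {p3, q3}
  B4 = {q0}
  B5 = {q1}
  B6 = {q2}
p0 ∈ B0, q0 ∈ B4 → different blocks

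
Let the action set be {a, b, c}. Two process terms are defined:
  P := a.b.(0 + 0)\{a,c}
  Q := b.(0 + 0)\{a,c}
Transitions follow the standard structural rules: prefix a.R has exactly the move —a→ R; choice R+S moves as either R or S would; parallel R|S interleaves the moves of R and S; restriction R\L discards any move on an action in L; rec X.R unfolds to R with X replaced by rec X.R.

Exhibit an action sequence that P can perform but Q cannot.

a

P's transition system — 3 states:
  m0 = a.b.(0 + 0)\{a,c} :: -a-> m1
  m1 = b.(0 + 0)\{a,c} :: -b-> m2
  m2 = (0 + 0)\{a,c} :: ·
Q's transition system — 2 states:
  n0 = b.(0 + 0)\{a,c} :: -b-> n1
  n1 = (0 + 0)\{a,c} :: ·
Trace ⟨a⟩ through P, begin at {m0}:
  step 1 (a): {m1}
  — P admits the full trace.
Trace ⟨a⟩ through Q, begin at {n0}:
  step 1 (a): ∅  — Q cannot continue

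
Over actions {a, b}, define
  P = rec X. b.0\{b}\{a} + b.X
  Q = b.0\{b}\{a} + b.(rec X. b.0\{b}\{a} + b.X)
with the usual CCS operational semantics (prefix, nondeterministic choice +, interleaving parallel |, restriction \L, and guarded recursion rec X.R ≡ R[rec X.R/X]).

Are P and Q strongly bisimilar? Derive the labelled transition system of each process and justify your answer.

LTS(P): 2 reachable states
  u0 = rec X. b.0\{b}\{a} + b.X :: =b=> u0, =b=> u1
  u1 = 0\{b}\{a} :: (no moves)
LTS(Q): 3 reachable states
  v0 = b.0\{b}\{a} + b.(rec X. b.0\{b}\{a} + b.X) :: =b=> v1, =b=> v2
  v1 = 0\{b}\{a} :: (no moves)
  v2 = rec X. b.0\{b}\{a} + b.X :: =b=> v1, =b=> v2
Partition-refinement fixed point:
  B0 = {u0, v0, v2}
  B1 = {u1, v1}
u0 ∈ B0, v0 ∈ B0 → same block

P ~ Q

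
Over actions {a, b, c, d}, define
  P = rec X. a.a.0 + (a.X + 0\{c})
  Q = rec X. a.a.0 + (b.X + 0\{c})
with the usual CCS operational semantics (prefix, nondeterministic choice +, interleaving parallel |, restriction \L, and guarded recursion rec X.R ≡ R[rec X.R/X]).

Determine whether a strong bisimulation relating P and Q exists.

Reachable graph of P (3 states):
  m0 = rec X. a.a.0 + (a.X + 0\{c}) ⊢ =a=> m0, =a=> m1
  m1 = a.0 ⊢ =a=> m2
  m2 = 0 ⊢ stopped
Reachable graph of Q (3 states):
  n0 = rec X. a.a.0 + (b.X + 0\{c}) ⊢ =a=> n1, =b=> n0
  n1 = a.0 ⊢ =a=> n2
  n2 = 0 ⊢ stopped
Bisimilarity quotient blocks:
  B0 = {m0}
  B1 = {m1, n1}
  B2 = {m2, n2}
  B3 = {n0}
m0 ∈ B0, n0 ∈ B3 → different blocks

not bisimilar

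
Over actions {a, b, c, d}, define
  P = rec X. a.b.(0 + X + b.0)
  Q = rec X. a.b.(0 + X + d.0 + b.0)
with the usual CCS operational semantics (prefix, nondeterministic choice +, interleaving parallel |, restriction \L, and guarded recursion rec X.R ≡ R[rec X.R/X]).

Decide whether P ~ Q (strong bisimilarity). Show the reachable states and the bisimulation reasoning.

not bisimilar

LTS(P): 4 reachable states
  p0 = rec X. a.b.(0 + X + b.0) | ··a··> p1
  p1 = b.(0 + (rec X. a.b.(0 + X + b.0)) + b.0) | ··b··> p2
  p2 = 0 + (rec X. a.b.(0 + X + b.0)) + b.0 | ··a··> p1, ··b··> p3
  p3 = 0 | stopped
LTS(Q): 4 reachable states
  q0 = rec X. a.b.(0 + X + d.0 + b.0) | ··a··> q1
  q1 = b.(0 + (rec X. a.b.(0 + X + d.0 + b.0)) + d.0 + b.0) | ··b··> q2
  q2 = 0 + (rec X. a.b.(0 + X + d.0 + b.0)) + d.0 + b.0 | ··a··> q1, ··b··> q3, ··d··> q3
  q3 = 0 | stopped
Partition-refinement fixed point:
  B0 = {p0}
  B1 = {p1}
  B2 = {p2}
  B3 = {p3, q3}
  B4 = {q0}
  B5 = {q1}
  B6 = {q2}
p0 ∈ B0, q0 ∈ B4 → different blocks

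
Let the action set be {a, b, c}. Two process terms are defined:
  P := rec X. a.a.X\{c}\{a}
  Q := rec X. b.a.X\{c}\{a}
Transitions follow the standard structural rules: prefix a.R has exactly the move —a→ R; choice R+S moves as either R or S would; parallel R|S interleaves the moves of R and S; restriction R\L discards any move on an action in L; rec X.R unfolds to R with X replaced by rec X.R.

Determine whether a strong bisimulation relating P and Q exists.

not bisimilar

Reachable graph of P (3 states):
  p0 = rec X. a.a.X\{c}\{a} :: =a=> p1
  p1 = a.(rec X. a.a.X\{c}\{a})\{c}\{a} :: =a=> p2
  p2 = (rec X. a.a.X\{c}\{a})\{c}\{a} :: deadlocked
Reachable graph of Q (4 states):
  q0 = rec X. b.a.X\{c}\{a} :: =b=> q1
  q1 = a.(rec X. b.a.X\{c}\{a})\{c}\{a} :: =a=> q2
  q2 = (rec X. b.a.X\{c}\{a})\{c}\{a} :: =b=> q3
  q3 = (a.(rec X. b.a.X\{c}\{a})\{c}\{a})\{c}\{a} :: deadlocked
Coarsest stable partition (strong bisimilarity classes):
  B0 = {p0}
  B1 = {p1}
  B2 = {p2, q3}
  B3 = {q0}
  B4 = {q1}
  B5 = {q2}
p0 ∈ B0, q0 ∈ B3 → different blocks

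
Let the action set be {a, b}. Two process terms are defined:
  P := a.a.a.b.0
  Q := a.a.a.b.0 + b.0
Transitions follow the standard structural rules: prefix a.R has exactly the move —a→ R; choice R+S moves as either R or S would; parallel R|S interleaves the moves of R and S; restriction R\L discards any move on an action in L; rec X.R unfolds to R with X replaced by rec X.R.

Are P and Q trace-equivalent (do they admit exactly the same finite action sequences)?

NO — witness ⟨b⟩

P's transition system — 5 states:
  p0 = a.a.a.b.0 | —a→ p1
  p1 = a.a.b.0 | —a→ p2
  p2 = a.b.0 | —a→ p3
  p3 = b.0 | —b→ p4
  p4 = 0 | deadlocked
Q's transition system — 5 states:
  q0 = a.a.a.b.0 + b.0 | —a→ q1, —b→ q2
  q1 = a.a.b.0 | —a→ q3
  q2 = 0 | deadlocked
  q3 = a.b.0 | —a→ q4
  q4 = b.0 | —b→ q2
Run σ = ⟨b⟩ on Q: start {q0}
  after b @ step 1: {q2}
  — Q admits the full trace.
Run σ = ⟨b⟩ on P: start {p0}
  after b @ step 1: no successor for P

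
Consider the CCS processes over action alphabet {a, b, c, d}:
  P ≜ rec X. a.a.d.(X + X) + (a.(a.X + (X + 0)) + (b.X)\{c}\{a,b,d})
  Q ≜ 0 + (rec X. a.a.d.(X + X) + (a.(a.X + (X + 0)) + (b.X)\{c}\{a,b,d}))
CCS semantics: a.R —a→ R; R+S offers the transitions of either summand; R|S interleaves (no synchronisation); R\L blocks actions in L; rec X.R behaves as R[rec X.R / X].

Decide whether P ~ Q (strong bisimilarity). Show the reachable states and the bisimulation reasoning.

bisimilar

LTS(P): 5 reachable states
  s0 = rec X. a.a.d.(X + X) + (a.(a.X + (X + 0)) + (b.X)\{c}\{a,b,d}) has moves -a-> s1, -a-> s2
  s1 = a.(rec X. a.a.d.(X + X) + (a.(a.X + (X + 0)) + (b.X)\{c}\{a,b,d})) + ((rec X. a.a.d.(X + X) + (a.(a.X + (X + 0)) + (b.X)\{c}\{a,b,d})) + 0) has moves -a-> s0, -a-> s1, -a-> s2
  s2 = a.d.((rec X. a.a.d.(X + X) + (a.(a.X + (X + 0)) + (b.X)\{c}\{a,b,d})) + (rec X. a.a.d.(X + X) + (a.(a.X + (X + 0)) + (b.X)\{c}\{a,b,d}))) has moves -a-> s3
  s3 = d.((rec X. a.a.d.(X + X) + (a.(a.X + (X + 0)) + (b.X)\{c}\{a,b,d})) + (rec X. a.a.d.(X + X) + (a.(a.X + (X + 0)) + (b.X)\{c}\{a,b,d}))) has moves -d-> s4
  s4 = (rec X. a.a.d.(X + X) + (a.(a.X + (X + 0)) + (b.X)\{c}\{a,b,d})) + (rec X. a.a.d.(X + X) + (a.(a.X + (X + 0)) + (b.X)\{c}\{a,b,d})) has moves -a-> s1, -a-> s2
LTS(Q): 6 reachable states
  t0 = 0 + (rec X. a.a.d.(X + X) + (a.(a.X + (X + 0)) + (b.X)\{c}\{a,b,d})) has moves -a-> t1, -a-> t2
  t1 = a.(rec X. a.a.d.(X + X) + (a.(a.X + (X + 0)) + (b.X)\{c}\{a,b,d})) + ((rec X. a.a.d.(X + X) + (a.(a.X + (X + 0)) + (b.X)\{c}\{a,b,d})) + 0) has moves -a-> t1, -a-> t2, -a-> t3
  t2 = a.d.((rec X. a.a.d.(X + X) + (a.(a.X + (X + 0)) + (b.X)\{c}\{a,b,d})) + (rec X. a.a.d.(X + X) + (a.(a.X + (X + 0)) + (b.X)\{c}\{a,b,d}))) has moves -a-> t4
  t3 = rec X. a.a.d.(X + X) + (a.(a.X + (X + 0)) + (b.X)\{c}\{a,b,d}) has moves -a-> t1, -a-> t2
  t4 = d.((rec X. a.a.d.(X + X) + (a.(a.X + (X + 0)) + (b.X)\{c}\{a,b,d})) + (rec X. a.a.d.(X + X) + (a.(a.X + (X + 0)) + (b.X)\{c}\{a,b,d}))) has moves -d-> t5
  t5 = (rec X. a.a.d.(X + X) + (a.(a.X + (X + 0)) + (b.X)\{c}\{a,b,d})) + (rec X. a.a.d.(X + X) + (a.(a.X + (X + 0)) + (b.X)\{c}\{a,b,d})) has moves -a-> t1, -a-> t2
Partition-refinement fixed point:
  B0 = {s0, s1, s4, t0, t1, t3, t5}
  B1 = {s2, t2}
  B2 = {s3, t4}
s0 ∈ B0, t0 ∈ B0 → same block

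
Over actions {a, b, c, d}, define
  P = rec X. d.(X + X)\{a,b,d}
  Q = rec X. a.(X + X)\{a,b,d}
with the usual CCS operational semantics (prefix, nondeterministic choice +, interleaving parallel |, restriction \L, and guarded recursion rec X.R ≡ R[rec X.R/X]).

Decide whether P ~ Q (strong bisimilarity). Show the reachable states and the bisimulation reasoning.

not bisimilar

P's transition system — 2 states:
  m0 = rec X. d.(X + X)\{a,b,d} has moves --d--▸ m1
  m1 = ((rec X. d.(X + X)\{a,b,d}) + (rec X. d.(X + X)\{a,b,d}))\{a,b,d} has moves ·
Q's transition system — 2 states:
  n0 = rec X. a.(X + X)\{a,b,d} has moves --a--▸ n1
  n1 = ((rec X. a.(X + X)\{a,b,d}) + (rec X. a.(X + X)\{a,b,d}))\{a,b,d} has moves ·
Partition-refinement fixed point:
  B0 = {m0}
  B1 = {m1, n1}
  B2 = {n0}
m0 ∈ B0, n0 ∈ B2 → different blocks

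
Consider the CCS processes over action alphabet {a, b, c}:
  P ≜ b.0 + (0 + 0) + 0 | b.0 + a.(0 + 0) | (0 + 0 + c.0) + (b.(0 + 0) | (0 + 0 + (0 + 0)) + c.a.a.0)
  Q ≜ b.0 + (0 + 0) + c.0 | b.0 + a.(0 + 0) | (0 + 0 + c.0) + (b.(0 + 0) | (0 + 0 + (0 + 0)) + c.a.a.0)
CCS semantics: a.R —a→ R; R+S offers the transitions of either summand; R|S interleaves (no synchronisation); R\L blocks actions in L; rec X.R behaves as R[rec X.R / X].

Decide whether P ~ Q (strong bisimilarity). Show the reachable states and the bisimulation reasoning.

Reachable graph of P (9 states):
  s0 = b.0 + (0 + 0) + 0 | b.0 + a.(0 + 0) | (0 + 0 + c.0) + (b.(0 + 0) | (0 + 0 + (0 + 0)) + c.a.a.0) :: -a-> s1, -b-> s2, -b-> s3, -b-> s4, -c-> s5, -c-> s6
  s1 = (0 + 0) | (0 + 0 + c.0) :: -c-> s7
  s2 = (0 + 0) | (0 + 0 + (0 + 0)) :: ∅
  s3 = 0 :: ∅
  s4 = 0 | 0 :: ∅
  s5 = a.(0 + 0) | 0 :: -a-> s7
  s6 = a.a.0 :: -a-> s8
  s7 = (0 + 0) | 0 :: ∅
  s8 = a.0 :: -a-> s3
Reachable graph of Q (11 states):
  t0 = b.0 + (0 + 0) + c.0 | b.0 + a.(0 + 0) | (0 + 0 + c.0) + (b.(0 + 0) | (0 + 0 + (0 + 0)) + c.a.a.0) :: -a-> t1, -b-> t2, -b-> t3, -b-> t4, -c-> t5, -c-> t6, -c-> t7
  t1 = (0 + 0) | (0 + 0 + c.0) :: -c-> t8
  t2 = (0 + 0) | (0 + 0 + (0 + 0)) :: ∅
  t3 = 0 :: ∅
  t4 = c.0 | 0 :: -c-> t9
  t5 = 0 | b.0 :: -b-> t9
  t6 = a.(0 + 0) | 0 :: -a-> t8
  t7 = a.a.0 :: -a-> t10
  t8 = (0 + 0) | 0 :: ∅
  t9 = 0 | 0 :: ∅
  t10 = a.0 :: -a-> t3
Bisimilarity quotient blocks:
  B0 = {s0}
  B1 = {s2, s3, s4, s7, t2, t3, t8, t9}
  B2 = {s5, s8, t10, t6}
  B3 = {s6, t7}
  B4 = {s1, t1, t4}
  B5 = {t0}
  B6 = {t5}
s0 ∈ B0, t0 ∈ B5 → different blocks

not bisimilar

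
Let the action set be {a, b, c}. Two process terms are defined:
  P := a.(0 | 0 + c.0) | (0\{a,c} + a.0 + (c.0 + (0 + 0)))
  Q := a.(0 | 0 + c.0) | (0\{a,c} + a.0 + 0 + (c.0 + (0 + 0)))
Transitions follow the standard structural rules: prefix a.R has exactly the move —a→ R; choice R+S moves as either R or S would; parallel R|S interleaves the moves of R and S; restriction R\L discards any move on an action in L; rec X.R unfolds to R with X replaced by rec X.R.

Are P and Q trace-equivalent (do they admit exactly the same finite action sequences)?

Reachable graph of P (6 states):
  p0 = a.(0 | 0 + c.0) | (0\{a,c} + a.0 + (c.0 + (0 + 0))) :: -a-> p1, -a-> p2, -c-> p2
  p1 = (0 | 0 + c.0) | (0\{a,c} + a.0 + (c.0 + (0 + 0))) :: -a-> p3, -c-> p3, -c-> p4
  p2 = a.(0 | 0 + c.0) | 0 :: -a-> p3
  p3 = (0 | 0 + c.0) | 0 :: -c-> p5
  p4 = 0 | (0\{a,c} + a.0 + (c.0 + (0 + 0))) :: -a-> p5, -c-> p5
  p5 = 0 | 0 :: (no moves)
Reachable graph of Q (6 states):
  q0 = a.(0 | 0 + c.0) | (0\{a,c} + a.0 + 0 + (c.0 + (0 + 0))) :: -a-> q1, -a-> q2, -c-> q2
  q1 = (0 | 0 + c.0) | (0\{a,c} + a.0 + 0 + (c.0 + (0 + 0))) :: -a-> q3, -c-> q3, -c-> q4
  q2 = a.(0 | 0 + c.0) | 0 :: -a-> q3
  q3 = (0 | 0 + c.0) | 0 :: -c-> q5
  q4 = 0 | (0\{a,c} + a.0 + 0 + (c.0 + (0 + 0))) :: -a-> q5, -c-> q5
  q5 = 0 | 0 :: (no moves)
Bisimilarity quotient blocks:
  B0 = {p0, q0}
  B1 = {p2, q2}
  B2 = {p3, q3}
  B3 = {p5, q5}
  B4 = {p1, q1}
  B5 = {p4, q4}
p0 ∈ B0, q0 ∈ B0 → same block
Bisimilar ⇒ trace-equivalent.

YES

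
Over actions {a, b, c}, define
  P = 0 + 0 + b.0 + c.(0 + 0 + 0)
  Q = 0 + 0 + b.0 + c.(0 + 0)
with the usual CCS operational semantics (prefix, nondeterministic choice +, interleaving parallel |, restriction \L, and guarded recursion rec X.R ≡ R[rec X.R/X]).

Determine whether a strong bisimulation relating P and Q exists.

YES

P's transition system — 3 states:
  u0 = 0 + 0 + b.0 + c.(0 + 0 + 0) :: —b→ u1, —c→ u2
  u1 = 0 :: (no moves)
  u2 = 0 + 0 + 0 :: (no moves)
Q's transition system — 3 states:
  v0 = 0 + 0 + b.0 + c.(0 + 0) :: —b→ v1, —c→ v2
  v1 = 0 :: (no moves)
  v2 = 0 + 0 :: (no moves)
Coarsest stable partition (strong bisimilarity classes):
  B0 = {u0, v0}
  B1 = {u1, u2, v1, v2}
u0 ∈ B0, v0 ∈ B0 → same block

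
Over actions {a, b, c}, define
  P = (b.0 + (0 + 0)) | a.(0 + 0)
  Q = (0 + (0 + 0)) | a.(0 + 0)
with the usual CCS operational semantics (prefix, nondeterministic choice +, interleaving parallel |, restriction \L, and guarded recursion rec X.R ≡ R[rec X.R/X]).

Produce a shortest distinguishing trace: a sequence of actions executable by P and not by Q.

b

Reachable graph of P (4 states):
  p0 = (b.0 + (0 + 0)) | a.(0 + 0) → -a-> p1, -b-> p2
  p1 = (b.0 + (0 + 0)) | (0 + 0) → -b-> p3
  p2 = 0 | a.(0 + 0) → -a-> p3
  p3 = 0 | (0 + 0) → stopped
Reachable graph of Q (2 states):
  q0 = (0 + (0 + 0)) | a.(0 + 0) → -a-> q1
  q1 = (0 + (0 + 0)) | (0 + 0) → stopped
Executing b from P (initial set {p0}):
  step 1 (b): {p2}
  ✓ P
Executing b from Q (initial set {q0}):
  step 1 (b): ∅ (Q stuck)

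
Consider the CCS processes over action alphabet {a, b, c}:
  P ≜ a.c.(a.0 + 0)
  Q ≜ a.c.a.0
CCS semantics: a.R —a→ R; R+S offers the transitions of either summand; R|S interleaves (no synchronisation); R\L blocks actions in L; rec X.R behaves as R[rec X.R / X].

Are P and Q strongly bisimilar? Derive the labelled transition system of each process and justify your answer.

Reachable graph of P (4 states):
  m0 = a.c.(a.0 + 0) has moves =a=> m1
  m1 = c.(a.0 + 0) has moves =c=> m2
  m2 = a.0 + 0 has moves =a=> m3
  m3 = 0 has moves stopped
Reachable graph of Q (4 states):
  n0 = a.c.a.0 has moves =a=> n1
  n1 = c.a.0 has moves =c=> n2
  n2 = a.0 has moves =a=> n3
  n3 = 0 has moves stopped
Partition-refinement fixed point:
  B0 = {m0, n0}
  B1 = {m1, n1}
  B2 = {m2, n2}
  B3 = {m3, n3}
m0 ∈ B0, n0 ∈ B0 → same block

YES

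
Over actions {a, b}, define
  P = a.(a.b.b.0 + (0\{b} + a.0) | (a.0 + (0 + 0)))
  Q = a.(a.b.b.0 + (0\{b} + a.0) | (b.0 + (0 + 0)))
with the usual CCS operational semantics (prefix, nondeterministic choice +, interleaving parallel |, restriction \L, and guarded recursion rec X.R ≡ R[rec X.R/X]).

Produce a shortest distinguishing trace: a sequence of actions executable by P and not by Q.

aaa

LTS(P): 8 reachable states
  p0 = a.(a.b.b.0 + (0\{b} + a.0) | (a.0 + (0 + 0))) has moves -a-> p1
  p1 = a.b.b.0 + (0\{b} + a.0) | (a.0 + (0 + 0)) has moves -a-> p2, -a-> p3, -a-> p4
  p2 = (0\{b} + a.0) | 0 has moves -a-> p5
  p3 = 0 | (a.0 + (0 + 0)) has moves -a-> p5
  p4 = b.b.0 has moves -b-> p6
  p5 = 0 | 0 has moves ∅
  p6 = b.0 has moves -b-> p7
  p7 = 0 has moves ∅
LTS(Q): 8 reachable states
  q0 = a.(a.b.b.0 + (0\{b} + a.0) | (b.0 + (0 + 0))) has moves -a-> q1
  q1 = a.b.b.0 + (0\{b} + a.0) | (b.0 + (0 + 0)) has moves -a-> q2, -a-> q3, -b-> q4
  q2 = 0 | (b.0 + (0 + 0)) has moves -b-> q5
  q3 = b.b.0 has moves -b-> q6
  q4 = (0\{b} + a.0) | 0 has moves -a-> q5
  q5 = 0 | 0 has moves ∅
  q6 = b.0 has moves -b-> q7
  q7 = 0 has moves ∅
Run σ = ⟨aaa⟩ on P: start {p0}
  after a @ step 1: {p1}
  after a @ step 2: {p2, p3, p4}
  after a @ step 3: {p5}
  P completes σ.
Run σ = ⟨aaa⟩ on Q: start {q0}
  after a @ step 1: {q1}
  after a @ step 2: {q2, q3}
  after a @ step 3: no successor for Q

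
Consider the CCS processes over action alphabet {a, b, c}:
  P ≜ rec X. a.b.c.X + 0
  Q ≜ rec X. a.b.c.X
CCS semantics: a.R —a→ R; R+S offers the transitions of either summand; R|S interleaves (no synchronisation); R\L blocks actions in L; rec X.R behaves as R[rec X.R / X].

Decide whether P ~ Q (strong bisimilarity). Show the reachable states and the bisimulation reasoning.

Reachable graph of P (3 states):
  s0 = rec X. a.b.c.X + 0 ⊢ -a-> s1
  s1 = b.c.(rec X. a.b.c.X + 0) ⊢ -b-> s2
  s2 = c.(rec X. a.b.c.X + 0) ⊢ -c-> s0
Reachable graph of Q (3 states):
  t0 = rec X. a.b.c.X ⊢ -a-> t1
  t1 = b.c.(rec X. a.b.c.X) ⊢ -b-> t2
  t2 = c.(rec X. a.b.c.X) ⊢ -c-> t0
Partition-refinement fixed point:
  B0 = {s0, t0}
  B1 = {s1, t1}
  B2 = {s2, t2}
s0 ∈ B0, t0 ∈ B0 → same block

P ~ Q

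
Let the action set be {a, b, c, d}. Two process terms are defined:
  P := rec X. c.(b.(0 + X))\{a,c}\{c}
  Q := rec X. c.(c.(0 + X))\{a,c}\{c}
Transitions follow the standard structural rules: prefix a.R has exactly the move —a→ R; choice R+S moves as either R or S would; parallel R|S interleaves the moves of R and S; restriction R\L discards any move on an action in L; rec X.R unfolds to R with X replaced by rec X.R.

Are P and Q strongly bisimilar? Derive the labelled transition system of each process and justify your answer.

not bisimilar

LTS(P): 3 reachable states
  u0 = rec X. c.(b.(0 + X))\{a,c}\{c} → =c=> u1
  u1 = (b.(0 + (rec X. c.(b.(0 + X))\{a,c}\{c})))\{a,c}\{c} → =b=> u2
  u2 = (0 + (rec X. c.(b.(0 + X))\{a,c}\{c}))\{a,c}\{c} → stopped
LTS(Q): 2 reachable states
  v0 = rec X. c.(c.(0 + X))\{a,c}\{c} → =c=> v1
  v1 = (c.(0 + (rec X. c.(c.(0 + X))\{a,c}\{c})))\{a,c}\{c} → stopped
Bisimilarity quotient blocks:
  B0 = {u0}
  B1 = {u1}
  B2 = {u2, v1}
  B3 = {v0}
u0 ∈ B0, v0 ∈ B3 → different blocks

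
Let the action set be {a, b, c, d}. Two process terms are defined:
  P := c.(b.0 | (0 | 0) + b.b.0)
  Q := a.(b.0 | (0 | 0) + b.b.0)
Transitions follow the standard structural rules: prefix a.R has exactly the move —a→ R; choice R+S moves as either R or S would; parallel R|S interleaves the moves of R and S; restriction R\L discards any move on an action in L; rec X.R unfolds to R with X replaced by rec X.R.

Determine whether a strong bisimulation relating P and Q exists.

not bisimilar

LTS(P): 5 reachable states
  m0 = c.(b.0 | (0 | 0) + b.b.0) → —c→ m1
  m1 = b.0 | (0 | 0) + b.b.0 → —b→ m2, —b→ m3
  m2 = 0 | (0 | 0) → (no moves)
  m3 = b.0 → —b→ m4
  m4 = 0 → (no moves)
LTS(Q): 5 reachable states
  n0 = a.(b.0 | (0 | 0) + b.b.0) → —a→ n1
  n1 = b.0 | (0 | 0) + b.b.0 → —b→ n2, —b→ n3
  n2 = 0 | (0 | 0) → (no moves)
  n3 = b.0 → —b→ n4
  n4 = 0 → (no moves)
Partition-refinement fixed point:
  B0 = {m0}
  B1 = {m1, n1}
  B2 = {m2, m4, n2, n4}
  B3 = {m3, n3}
  B4 = {n0}
m0 ∈ B0, n0 ∈ B4 → different blocks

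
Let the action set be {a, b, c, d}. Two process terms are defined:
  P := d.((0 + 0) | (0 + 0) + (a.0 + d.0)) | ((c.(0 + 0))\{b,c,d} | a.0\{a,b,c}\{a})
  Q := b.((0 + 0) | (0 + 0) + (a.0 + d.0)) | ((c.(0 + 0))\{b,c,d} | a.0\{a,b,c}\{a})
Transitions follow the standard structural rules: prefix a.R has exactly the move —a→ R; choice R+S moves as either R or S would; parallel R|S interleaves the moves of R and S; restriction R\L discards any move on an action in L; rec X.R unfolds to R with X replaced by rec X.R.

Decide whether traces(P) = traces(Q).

P's transition system — 6 states:
  u0 = d.((0 + 0) | (0 + 0) + (a.0 + d.0)) | ((c.(0 + 0))\{b,c,d} | a.0\{a,b,c}\{a}) | —a→ u1, —d→ u2
  u1 = d.((0 + 0) | (0 + 0) + (a.0 + d.0)) | ((c.(0 + 0))\{b,c,d} | 0\{a,b,c}\{a}) | —d→ u3
  u2 = ((0 + 0) | (0 + 0) + (a.0 + d.0)) | ((c.(0 + 0))\{b,c,d} | a.0\{a,b,c}\{a}) | —a→ u3, —a→ u4, —d→ u4
  u3 = ((0 + 0) | (0 + 0) + (a.0 + d.0)) | ((c.(0 + 0))\{b,c,d} | 0\{a,b,c}\{a}) | —a→ u5, —d→ u5
  u4 = 0 | ((c.(0 + 0))\{b,c,d} | a.0\{a,b,c}\{a}) | —a→ u5
  u5 = 0 | ((c.(0 + 0))\{b,c,d} | 0\{a,b,c}\{a}) | ∅
Q's transition system — 6 states:
  v0 = b.((0 + 0) | (0 + 0) + (a.0 + d.0)) | ((c.(0 + 0))\{b,c,d} | a.0\{a,b,c}\{a}) | —a→ v1, —b→ v2
  v1 = b.((0 + 0) | (0 + 0) + (a.0 + d.0)) | ((c.(0 + 0))\{b,c,d} | 0\{a,b,c}\{a}) | —b→ v3
  v2 = ((0 + 0) | (0 + 0) + (a.0 + d.0)) | ((c.(0 + 0))\{b,c,d} | a.0\{a,b,c}\{a}) | —a→ v3, —a→ v4, —d→ v4
  v3 = ((0 + 0) | (0 + 0) + (a.0 + d.0)) | ((c.(0 + 0))\{b,c,d} | 0\{a,b,c}\{a}) | —a→ v5, —d→ v5
  v4 = 0 | ((c.(0 + 0))\{b,c,d} | a.0\{a,b,c}\{a}) | —a→ v5
  v5 = 0 | ((c.(0 + 0))\{b,c,d} | 0\{a,b,c}\{a}) | ∅
Executing d from P (initial set {u0}):
  [1] d ⇒ {u2}
  — P admits the full trace.
Executing d from Q (initial set {v0}):
  [1] d ⇒ no successor for Q

traces(P) ≠ traces(Q) — witness ⟨d⟩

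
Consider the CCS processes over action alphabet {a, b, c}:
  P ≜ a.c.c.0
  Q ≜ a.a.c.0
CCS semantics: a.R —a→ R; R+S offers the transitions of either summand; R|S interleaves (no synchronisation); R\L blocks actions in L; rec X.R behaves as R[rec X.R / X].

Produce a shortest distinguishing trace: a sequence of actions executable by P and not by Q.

Reachable graph of P (4 states):
  p0 = a.c.c.0 | -a-> p1
  p1 = c.c.0 | -c-> p2
  p2 = c.0 | -c-> p3
  p3 = 0 | ·
Reachable graph of Q (4 states):
  q0 = a.a.c.0 | -a-> q1
  q1 = a.c.0 | -a-> q2
  q2 = c.0 | -c-> q3
  q3 = 0 | ·
Run σ = ⟨ac⟩ on P: start {p0}
  [1] a ⇒ {p1}
  [2] c ⇒ {p2}
  ✓ P
Run σ = ⟨ac⟩ on Q: start {q0}
  [1] a ⇒ {q1}
  [2] c ⇒ ∅ (Q stuck)

ac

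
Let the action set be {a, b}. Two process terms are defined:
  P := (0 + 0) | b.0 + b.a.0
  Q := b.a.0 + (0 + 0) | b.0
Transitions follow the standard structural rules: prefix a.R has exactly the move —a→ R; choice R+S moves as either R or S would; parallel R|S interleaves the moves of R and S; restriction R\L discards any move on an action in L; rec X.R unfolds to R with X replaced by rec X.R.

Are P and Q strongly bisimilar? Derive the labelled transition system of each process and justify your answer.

Reachable graph of P (4 states):
  m0 = (0 + 0) | b.0 + b.a.0 ⊢ =b=> m1, =b=> m2
  m1 = (0 + 0) | 0 ⊢ (no moves)
  m2 = a.0 ⊢ =a=> m3
  m3 = 0 ⊢ (no moves)
Reachable graph of Q (4 states):
  n0 = b.a.0 + (0 + 0) | b.0 ⊢ =b=> n1, =b=> n2
  n1 = (0 + 0) | 0 ⊢ (no moves)
  n2 = a.0 ⊢ =a=> n3
  n3 = 0 ⊢ (no moves)
Partition-refinement fixed point:
  B0 = {m0, n0}
  B1 = {m2, n2}
  B2 = {m1, m3, n1, n3}
m0 ∈ B0, n0 ∈ B0 → same block

YES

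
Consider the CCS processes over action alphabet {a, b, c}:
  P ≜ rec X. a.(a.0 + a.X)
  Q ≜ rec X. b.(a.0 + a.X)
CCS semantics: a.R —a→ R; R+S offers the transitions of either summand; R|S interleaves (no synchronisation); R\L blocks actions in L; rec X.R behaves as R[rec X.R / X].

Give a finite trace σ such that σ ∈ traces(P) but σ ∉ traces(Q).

LTS(P): 3 reachable states
  p0 = rec X. a.(a.0 + a.X) :: --a--▸ p1
  p1 = a.0 + a.(rec X. a.(a.0 + a.X)) :: --a--▸ p0, --a--▸ p2
  p2 = 0 :: (no moves)
LTS(Q): 3 reachable states
  q0 = rec X. b.(a.0 + a.X) :: --b--▸ q1
  q1 = a.0 + a.(rec X. b.(a.0 + a.X)) :: --a--▸ q0, --a--▸ q2
  q2 = 0 :: (no moves)
Run σ = ⟨a⟩ on P: start {p0}
  after a @ step 1: {p1}
  ✓ P
Run σ = ⟨a⟩ on Q: start {q0}
  after a @ step 1: no successor for Q

a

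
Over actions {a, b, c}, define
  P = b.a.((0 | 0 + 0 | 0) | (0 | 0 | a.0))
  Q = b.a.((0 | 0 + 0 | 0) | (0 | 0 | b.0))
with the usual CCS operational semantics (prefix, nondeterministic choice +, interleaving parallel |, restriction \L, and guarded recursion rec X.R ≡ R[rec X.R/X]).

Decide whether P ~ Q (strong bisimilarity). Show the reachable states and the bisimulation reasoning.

P ≁ Q

LTS(P): 4 reachable states
  u0 = b.a.((0 | 0 + 0 | 0) | (0 | 0 | a.0)) | —b→ u1
  u1 = a.((0 | 0 + 0 | 0) | (0 | 0 | a.0)) | —a→ u2
  u2 = (0 | 0 + 0 | 0) | (0 | 0 | a.0) | —a→ u3
  u3 = (0 | 0 + 0 | 0) | (0 | 0 | 0) | (no moves)
LTS(Q): 4 reachable states
  v0 = b.a.((0 | 0 + 0 | 0) | (0 | 0 | b.0)) | —b→ v1
  v1 = a.((0 | 0 + 0 | 0) | (0 | 0 | b.0)) | —a→ v2
  v2 = (0 | 0 + 0 | 0) | (0 | 0 | b.0) | —b→ v3
  v3 = (0 | 0 + 0 | 0) | (0 | 0 | 0) | (no moves)
Bisimilarity quotient blocks:
  B0 = {u0}
  B1 = {u1}
  B2 = {u2}
  B3 = {u3, v3}
  B4 = {v0}
  B5 = {v1}
  B6 = {v2}
u0 ∈ B0, v0 ∈ B4 → different blocks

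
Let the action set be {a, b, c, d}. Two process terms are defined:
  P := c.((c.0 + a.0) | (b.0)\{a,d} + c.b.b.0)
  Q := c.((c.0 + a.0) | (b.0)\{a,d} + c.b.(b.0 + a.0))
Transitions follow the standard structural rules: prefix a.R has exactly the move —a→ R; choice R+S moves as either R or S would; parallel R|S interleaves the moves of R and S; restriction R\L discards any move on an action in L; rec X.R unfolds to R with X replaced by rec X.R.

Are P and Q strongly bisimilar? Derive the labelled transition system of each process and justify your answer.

LTS(P): 8 reachable states
  m0 = c.((c.0 + a.0) | (b.0)\{a,d} + c.b.b.0) → =c=> m1
  m1 = (c.0 + a.0) | (b.0)\{a,d} + c.b.b.0 → =a=> m2, =b=> m3, =c=> m2, =c=> m4
  m2 = 0 | (b.0)\{a,d} → =b=> m5
  m3 = (c.0 + a.0) | 0\{a,d} → =a=> m5, =c=> m5
  m4 = b.b.0 → =b=> m6
  m5 = 0 | 0\{a,d} → stopped
  m6 = b.0 → =b=> m7
  m7 = 0 → stopped
LTS(Q): 8 reachable states
  n0 = c.((c.0 + a.0) | (b.0)\{a,d} + c.b.(b.0 + a.0)) → =c=> n1
  n1 = (c.0 + a.0) | (b.0)\{a,d} + c.b.(b.0 + a.0) → =a=> n2, =b=> n3, =c=> n2, =c=> n4
  n2 = 0 | (b.0)\{a,d} → =b=> n5
  n3 = (c.0 + a.0) | 0\{a,d} → =a=> n5, =c=> n5
  n4 = b.(b.0 + a.0) → =b=> n6
  n5 = 0 | 0\{a,d} → stopped
  n6 = b.0 + a.0 → =a=> n7, =b=> n7
  n7 = 0 → stopped
Coarsest stable partition (strong bisimilarity classes):
  B0 = {m0}
  B1 = {m1}
  B2 = {m2, m6, n2}
  B3 = {m5, m7, n5, n7}
  B4 = {m4}
  B5 = {m3, n3}
  B6 = {n0}
  B7 = {n1}
  B8 = {n4}
  B9 = {n6}
m0 ∈ B0, n0 ∈ B6 → different blocks

P ≁ Q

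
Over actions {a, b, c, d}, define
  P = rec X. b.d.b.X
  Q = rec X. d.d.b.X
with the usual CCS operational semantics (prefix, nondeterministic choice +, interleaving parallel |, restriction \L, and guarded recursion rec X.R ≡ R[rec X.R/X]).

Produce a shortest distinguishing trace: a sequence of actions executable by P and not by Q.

LTS(P): 3 reachable states
  s0 = rec X. b.d.b.X → ··b··> s1
  s1 = d.b.(rec X. b.d.b.X) → ··d··> s2
  s2 = b.(rec X. b.d.b.X) → ··b··> s0
LTS(Q): 3 reachable states
  t0 = rec X. d.d.b.X → ··d··> t1
  t1 = d.b.(rec X. d.d.b.X) → ··d··> t2
  t2 = b.(rec X. d.d.b.X) → ··b··> t0
Trace ⟨b⟩ through P, begin at {s0}:
  [1] b ⇒ {s1}
  — P admits the full trace.
Trace ⟨b⟩ through Q, begin at {t0}:
  [1] b ⇒ no successor for Q

b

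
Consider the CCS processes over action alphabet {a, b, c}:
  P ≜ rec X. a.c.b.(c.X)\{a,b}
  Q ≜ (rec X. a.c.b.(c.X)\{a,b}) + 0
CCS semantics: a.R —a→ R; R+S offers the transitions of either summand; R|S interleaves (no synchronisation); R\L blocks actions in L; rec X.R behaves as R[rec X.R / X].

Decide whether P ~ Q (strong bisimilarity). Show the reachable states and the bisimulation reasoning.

bisimilar

P's transition system — 5 states:
  p0 = rec X. a.c.b.(c.X)\{a,b} has moves —a→ p1
  p1 = c.b.(c.(rec X. a.c.b.(c.X)\{a,b}))\{a,b} has moves —c→ p2
  p2 = b.(c.(rec X. a.c.b.(c.X)\{a,b}))\{a,b} has moves —b→ p3
  p3 = (c.(rec X. a.c.b.(c.X)\{a,b}))\{a,b} has moves —c→ p4
  p4 = (rec X. a.c.b.(c.X)\{a,b})\{a,b} has moves ∅
Q's transition system — 5 states:
  q0 = (rec X. a.c.b.(c.X)\{a,b}) + 0 has moves —a→ q1
  q1 = c.b.(c.(rec X. a.c.b.(c.X)\{a,b}))\{a,b} has moves —c→ q2
  q2 = b.(c.(rec X. a.c.b.(c.X)\{a,b}))\{a,b} has moves —b→ q3
  q3 = (c.(rec X. a.c.b.(c.X)\{a,b}))\{a,b} has moves —c→ q4
  q4 = (rec X. a.c.b.(c.X)\{a,b})\{a,b} has moves ∅
Coarsest stable partition (strong bisimilarity classes):
  B0 = {p0, q0}
  B1 = {p1, q1}
  B2 = {p2, q2}
  B3 = {p3, q3}
  B4 = {p4, q4}
p0 ∈ B0, q0 ∈ B0 → same block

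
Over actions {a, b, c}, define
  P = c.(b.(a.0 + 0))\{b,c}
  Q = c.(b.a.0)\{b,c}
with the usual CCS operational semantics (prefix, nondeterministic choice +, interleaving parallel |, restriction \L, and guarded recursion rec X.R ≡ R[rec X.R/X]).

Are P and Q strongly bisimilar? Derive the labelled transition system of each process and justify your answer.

LTS(P): 2 reachable states
  m0 = c.(b.(a.0 + 0))\{b,c} | --c--▸ m1
  m1 = (b.(a.0 + 0))\{b,c} | (no moves)
LTS(Q): 2 reachable states
  n0 = c.(b.a.0)\{b,c} | --c--▸ n1
  n1 = (b.a.0)\{b,c} | (no moves)
Coarsest stable partition (strong bisimilarity classes):
  B0 = {m0, n0}
  B1 = {m1, n1}
m0 ∈ B0, n0 ∈ B0 → same block

YES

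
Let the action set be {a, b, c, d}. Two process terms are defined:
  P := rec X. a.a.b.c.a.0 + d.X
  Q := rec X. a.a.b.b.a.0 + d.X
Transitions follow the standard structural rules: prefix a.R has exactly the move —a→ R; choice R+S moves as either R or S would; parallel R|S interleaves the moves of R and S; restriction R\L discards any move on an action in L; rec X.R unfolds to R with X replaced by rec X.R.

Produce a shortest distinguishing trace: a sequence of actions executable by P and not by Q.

LTS(P): 6 reachable states
  s0 = rec X. a.a.b.c.a.0 + d.X | =a=> s1, =d=> s0
  s1 = a.b.c.a.0 | =a=> s2
  s2 = b.c.a.0 | =b=> s3
  s3 = c.a.0 | =c=> s4
  s4 = a.0 | =a=> s5
  s5 = 0 | ∅
LTS(Q): 6 reachable states
  t0 = rec X. a.a.b.b.a.0 + d.X | =a=> t1, =d=> t0
  t1 = a.b.b.a.0 | =a=> t2
  t2 = b.b.a.0 | =b=> t3
  t3 = b.a.0 | =b=> t4
  t4 = a.0 | =a=> t5
  t5 = 0 | ∅
Trace ⟨aabc⟩ through P, begin at {s0}:
  after a @ step 1: {s1}
  after a @ step 2: {s2}
  after b @ step 3: {s3}
  after c @ step 4: {s4}
  P completes σ.
Trace ⟨aabc⟩ through Q, begin at {t0}:
  after a @ step 1: {t1}
  after a @ step 2: {t2}
  after b @ step 3: {t3}
  after c @ step 4: ∅  — Q cannot continue

aabc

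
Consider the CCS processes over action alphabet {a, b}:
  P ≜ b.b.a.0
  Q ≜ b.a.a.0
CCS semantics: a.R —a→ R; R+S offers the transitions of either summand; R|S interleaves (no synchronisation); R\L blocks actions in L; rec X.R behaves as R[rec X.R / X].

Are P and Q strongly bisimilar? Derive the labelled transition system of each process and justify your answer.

P's transition system — 4 states:
  u0 = b.b.a.0 :: —b→ u1
  u1 = b.a.0 :: —b→ u2
  u2 = a.0 :: —a→ u3
  u3 = 0 :: stopped
Q's transition system — 4 states:
  v0 = b.a.a.0 :: —b→ v1
  v1 = a.a.0 :: —a→ v2
  v2 = a.0 :: —a→ v3
  v3 = 0 :: stopped
Bisimilarity quotient blocks:
  B0 = {u0}
  B1 = {u1}
  B2 = {u2, v2}
  B3 = {u3, v3}
  B4 = {v0}
  B5 = {v1}
u0 ∈ B0, v0 ∈ B4 → different blocks

not bisimilar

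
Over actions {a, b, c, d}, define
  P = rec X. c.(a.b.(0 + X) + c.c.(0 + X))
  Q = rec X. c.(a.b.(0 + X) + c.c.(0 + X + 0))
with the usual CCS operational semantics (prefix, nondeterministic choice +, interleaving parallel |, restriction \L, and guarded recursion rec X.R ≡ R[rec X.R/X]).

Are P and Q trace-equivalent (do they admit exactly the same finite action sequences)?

Reachable graph of P (5 states):
  p0 = rec X. c.(a.b.(0 + X) + c.c.(0 + X)) has moves --c--▸ p1
  p1 = a.b.(0 + (rec X. c.(a.b.(0 + X) + c.c.(0 + X)))) + c.c.(0 + (rec X. c.(a.b.(0 + X) + c.c.(0 + X)))) has moves --a--▸ p2, --c--▸ p3
  p2 = b.(0 + (rec X. c.(a.b.(0 + X) + c.c.(0 + X)))) has moves --b--▸ p4
  p3 = c.(0 + (rec X. c.(a.b.(0 + X) + c.c.(0 + X)))) has moves --c--▸ p4
  p4 = 0 + (rec X. c.(a.b.(0 + X) + c.c.(0 + X))) has moves --c--▸ p1
Reachable graph of Q (6 states):
  q0 = rec X. c.(a.b.(0 + X) + c.c.(0 + X + 0)) has moves --c--▸ q1
  q1 = a.b.(0 + (rec X. c.(a.b.(0 + X) + c.c.(0 + X + 0)))) + c.c.(0 + (rec X. c.(a.b.(0 + X) + c.c.(0 + X + 0))) + 0) has moves --a--▸ q2, --c--▸ q3
  q2 = b.(0 + (rec X. c.(a.b.(0 + X) + c.c.(0 + X + 0)))) has moves --b--▸ q4
  q3 = c.(0 + (rec X. c.(a.b.(0 + X) + c.c.(0 + X + 0))) + 0) has moves --c--▸ q5
  q4 = 0 + (rec X. c.(a.b.(0 + X) + c.c.(0 + X + 0))) has moves --c--▸ q1
  q5 = 0 + (rec X. c.(a.b.(0 + X) + c.c.(0 + X + 0))) + 0 has moves --c--▸ q1
Partition-refinement fixed point:
  B0 = {p0, p4, q0, q4, q5}
  B1 = {p1, q1}
  B2 = {p2, q2}
  B3 = {p3, q3}
p0 ∈ B0, q0 ∈ B0 → same block
Bisimilar ⇒ trace-equivalent.

traces(P) = traces(Q)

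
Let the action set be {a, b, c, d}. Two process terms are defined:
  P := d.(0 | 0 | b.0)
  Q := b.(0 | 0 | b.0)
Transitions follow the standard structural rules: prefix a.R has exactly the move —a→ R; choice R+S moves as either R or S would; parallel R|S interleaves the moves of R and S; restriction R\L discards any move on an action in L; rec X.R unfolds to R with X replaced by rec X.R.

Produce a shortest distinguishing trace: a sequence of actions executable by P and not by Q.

Reachable graph of P (3 states):
  m0 = d.(0 | 0 | b.0) → --d--▸ m1
  m1 = 0 | 0 | b.0 → --b--▸ m2
  m2 = 0 | 0 | 0 → deadlocked
Reachable graph of Q (3 states):
  n0 = b.(0 | 0 | b.0) → --b--▸ n1
  n1 = 0 | 0 | b.0 → --b--▸ n2
  n2 = 0 | 0 | 0 → deadlocked
Executing d from P (initial set {m0}):
  after d @ step 1: {m1}
  P completes σ.
Executing d from Q (initial set {n0}):
  after d @ step 1: ∅ (Q stuck)

d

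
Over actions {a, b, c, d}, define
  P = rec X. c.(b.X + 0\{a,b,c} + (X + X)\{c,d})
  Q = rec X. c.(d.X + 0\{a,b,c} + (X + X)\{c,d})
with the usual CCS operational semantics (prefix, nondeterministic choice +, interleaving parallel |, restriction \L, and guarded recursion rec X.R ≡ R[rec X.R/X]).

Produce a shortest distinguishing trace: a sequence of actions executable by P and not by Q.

Reachable graph of P (2 states):
  m0 = rec X. c.(b.X + 0\{a,b,c} + (X + X)\{c,d}) has moves —c→ m1
  m1 = b.(rec X. c.(b.X + 0\{a,b,c} + (X + X)\{c,d})) + 0\{a,b,c} + ((rec X. c.(b.X + 0\{a,b,c} + (X + X)\{c,d})) + (rec X. c.(b.X + 0\{a,b,c} + (X + X)\{c,d})))\{c,d} has moves —b→ m0
Reachable graph of Q (2 states):
  n0 = rec X. c.(d.X + 0\{a,b,c} + (X + X)\{c,d}) has moves —c→ n1
  n1 = d.(rec X. c.(d.X + 0\{a,b,c} + (X + X)\{c,d})) + 0\{a,b,c} + ((rec X. c.(d.X + 0\{a,b,c} + (X + X)\{c,d})) + (rec X. c.(d.X + 0\{a,b,c} + (X + X)\{c,d})))\{c,d} has moves —d→ n0
Executing cb from P (initial set {m0}):
  after c @ step 1: {m1}
  after b @ step 2: {m0}
  — P admits the full trace.
Executing cb from Q (initial set {n0}):
  after c @ step 1: {n1}
  after b @ step 2: no successor for Q

cb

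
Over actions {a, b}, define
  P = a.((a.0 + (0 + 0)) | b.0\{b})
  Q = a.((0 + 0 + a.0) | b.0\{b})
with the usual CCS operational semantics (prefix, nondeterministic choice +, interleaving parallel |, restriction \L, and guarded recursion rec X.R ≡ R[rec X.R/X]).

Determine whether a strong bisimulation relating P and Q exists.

Reachable graph of P (5 states):
  m0 = a.((a.0 + (0 + 0)) | b.0\{b}) | ··a··> m1
  m1 = (a.0 + (0 + 0)) | b.0\{b} | ··a··> m2, ··b··> m3
  m2 = 0 | b.0\{b} | ··b··> m4
  m3 = (a.0 + (0 + 0)) | 0\{b} | ··a··> m4
  m4 = 0 | 0\{b} | deadlocked
Reachable graph of Q (5 states):
  n0 = a.((0 + 0 + a.0) | b.0\{b}) | ··a··> n1
  n1 = (0 + 0 + a.0) | b.0\{b} | ··a··> n2, ··b··> n3
  n2 = 0 | b.0\{b} | ··b··> n4
  n3 = (0 + 0 + a.0) | 0\{b} | ··a··> n4
  n4 = 0 | 0\{b} | deadlocked
Partition-refinement fixed point:
  B0 = {m0, n0}
  B1 = {m1, n1}
  B2 = {m2, n2}
  B3 = {m4, n4}
  B4 = {m3, n3}
m0 ∈ B0, n0 ∈ B0 → same block

YES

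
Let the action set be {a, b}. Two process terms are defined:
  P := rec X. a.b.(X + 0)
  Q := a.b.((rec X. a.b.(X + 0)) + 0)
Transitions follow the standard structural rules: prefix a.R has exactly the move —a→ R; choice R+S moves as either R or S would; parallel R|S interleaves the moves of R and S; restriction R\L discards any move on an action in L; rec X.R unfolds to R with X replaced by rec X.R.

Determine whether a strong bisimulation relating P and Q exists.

P's transition system — 3 states:
  u0 = rec X. a.b.(X + 0) → --a--▸ u1
  u1 = b.((rec X. a.b.(X + 0)) + 0) → --b--▸ u2
  u2 = (rec X. a.b.(X + 0)) + 0 → --a--▸ u1
Q's transition system — 3 states:
  v0 = a.b.((rec X. a.b.(X + 0)) + 0) → --a--▸ v1
  v1 = b.((rec X. a.b.(X + 0)) + 0) → --b--▸ v2
  v2 = (rec X. a.b.(X + 0)) + 0 → --a--▸ v1
Coarsest stable partition (strong bisimilarity classes):
  B0 = {u0, u2, v0, v2}
  B1 = {u1, v1}
u0 ∈ B0, v0 ∈ B0 → same block

bisimilar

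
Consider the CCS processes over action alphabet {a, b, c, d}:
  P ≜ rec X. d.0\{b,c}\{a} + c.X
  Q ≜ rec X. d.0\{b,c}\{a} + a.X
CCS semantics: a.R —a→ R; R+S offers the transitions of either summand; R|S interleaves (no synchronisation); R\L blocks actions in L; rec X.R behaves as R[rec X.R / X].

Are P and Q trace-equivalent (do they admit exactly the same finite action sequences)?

LTS(P): 2 reachable states
  s0 = rec X. d.0\{b,c}\{a} + c.X | =c=> s0, =d=> s1
  s1 = 0\{b,c}\{a} | stopped
LTS(Q): 2 reachable states
  t0 = rec X. d.0\{b,c}\{a} + a.X | =a=> t0, =d=> t1
  t1 = 0\{b,c}\{a} | stopped
Run σ = ⟨c⟩ on P: start {s0}
  [1] c ⇒ {s0}
  — P admits the full trace.
Run σ = ⟨c⟩ on Q: start {t0}
  [1] c ⇒ ∅ (Q stuck)

traces(P) ≠ traces(Q) — witness ⟨c⟩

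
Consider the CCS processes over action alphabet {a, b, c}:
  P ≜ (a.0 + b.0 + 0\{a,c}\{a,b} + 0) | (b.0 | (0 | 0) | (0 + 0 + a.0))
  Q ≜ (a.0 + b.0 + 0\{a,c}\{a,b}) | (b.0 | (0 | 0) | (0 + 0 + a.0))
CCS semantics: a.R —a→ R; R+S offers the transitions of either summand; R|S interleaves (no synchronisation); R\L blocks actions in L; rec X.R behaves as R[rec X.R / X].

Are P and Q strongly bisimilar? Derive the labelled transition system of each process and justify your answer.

P ~ Q

Reachable graph of P (8 states):
  m0 = (a.0 + b.0 + 0\{a,c}\{a,b} + 0) | (b.0 | (0 | 0) | (0 + 0 + a.0)) has moves -a-> m1, -a-> m2, -b-> m2, -b-> m3
  m1 = (a.0 + b.0 + 0\{a,c}\{a,b} + 0) | (b.0 | (0 | 0) | 0) has moves -a-> m4, -b-> m4, -b-> m5
  m2 = 0 | (b.0 | (0 | 0) | (0 + 0 + a.0)) has moves -a-> m4, -b-> m6
  m3 = (a.0 + b.0 + 0\{a,c}\{a,b} + 0) | (0 | (0 | 0) | (0 + 0 + a.0)) has moves -a-> m5, -a-> m6, -b-> m6
  m4 = 0 | (b.0 | (0 | 0) | 0) has moves -b-> m7
  m5 = (a.0 + b.0 + 0\{a,c}\{a,b} + 0) | (0 | (0 | 0) | 0) has moves -a-> m7, -b-> m7
  m6 = 0 | (0 | (0 | 0) | (0 + 0 + a.0)) has moves -a-> m7
  m7 = 0 | (0 | (0 | 0) | 0) has moves ·
Reachable graph of Q (8 states):
  n0 = (a.0 + b.0 + 0\{a,c}\{a,b}) | (b.0 | (0 | 0) | (0 + 0 + a.0)) has moves -a-> n1, -a-> n2, -b-> n2, -b-> n3
  n1 = (a.0 + b.0 + 0\{a,c}\{a,b}) | (b.0 | (0 | 0) | 0) has moves -a-> n4, -b-> n4, -b-> n5
  n2 = 0 | (b.0 | (0 | 0) | (0 + 0 + a.0)) has moves -a-> n4, -b-> n6
  n3 = (a.0 + b.0 + 0\{a,c}\{a,b}) | (0 | (0 | 0) | (0 + 0 + a.0)) has moves -a-> n5, -a-> n6, -b-> n6
  n4 = 0 | (b.0 | (0 | 0) | 0) has moves -b-> n7
  n5 = (a.0 + b.0 + 0\{a,c}\{a,b}) | (0 | (0 | 0) | 0) has moves -a-> n7, -b-> n7
  n6 = 0 | (0 | (0 | 0) | (0 + 0 + a.0)) has moves -a-> n7
  n7 = 0 | (0 | (0 | 0) | 0) has moves ·
Coarsest stable partition (strong bisimilarity classes):
  B0 = {m0, n0}
  B1 = {m2, n2}
  B2 = {m4, n4}
  B3 = {m7, n7}
  B4 = {m6, n6}
  B5 = {m3, n3}
  B6 = {m5, n5}
  B7 = {m1, n1}
m0 ∈ B0, n0 ∈ B0 → same block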